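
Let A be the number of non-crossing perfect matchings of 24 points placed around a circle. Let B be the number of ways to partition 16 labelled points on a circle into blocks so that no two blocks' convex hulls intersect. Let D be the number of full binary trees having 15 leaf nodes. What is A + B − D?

32891242

Non-crossing perfect matchings of 2n points on a circle are counted by C_n; with 24 points, n = 12. So A = C_12 = 208012.
The non-crossing partitions of [16] form a lattice of size C_16. So B = C_16 = 35357670.
Full binary trees with 15 leaves have 15−1 = 14 internal nodes, so there are C_14 of them. So D = C_14 = 2674440.
A + B − D = 208012 + 35357670 − 2674440 = 32891242.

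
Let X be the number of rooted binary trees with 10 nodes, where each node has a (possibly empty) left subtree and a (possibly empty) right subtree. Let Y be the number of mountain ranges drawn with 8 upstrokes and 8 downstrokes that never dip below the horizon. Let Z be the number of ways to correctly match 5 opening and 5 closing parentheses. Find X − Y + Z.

There are C_n binary search tree shapes on n keys; with n = 10 that is C_10. So X = C_10 = 16796.
Dyck paths of semilength n (length 2n) are counted by C_n; here n = 8. So Y = C_8 = 1430.
Balanced strings of n pairs of brackets are counted by C_n; here n = 5. So Z = C_5 = 42.
X − Y + Z = 16796 − 1430 + 42 = 15408.

15408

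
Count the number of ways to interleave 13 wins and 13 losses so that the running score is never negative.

Ballot sequences with n votes each where one side never trails are Dyck words, counted by C_n; here n = 13.
C_13 = 742900.

742900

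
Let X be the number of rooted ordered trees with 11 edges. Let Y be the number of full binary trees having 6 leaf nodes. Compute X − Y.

Rooted ordered trees with n edges are counted by C_n; here n = 11. So X = C_11 = 58786.
A full binary tree with L leaves has L−1 internal nodes and is counted by C_{L−1}; L = 6 gives C_5. So Y = C_5 = 42.
X − Y = 58786 − 42 = 58744.

58744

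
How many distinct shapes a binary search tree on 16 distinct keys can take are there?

35357670

Rooted binary trees with 16 nodes (each child slot possibly empty) number C_16.
C_16 = C_15 · 2(2·15+1)/(15+2) = 9694845 · 62/17 = 35357670.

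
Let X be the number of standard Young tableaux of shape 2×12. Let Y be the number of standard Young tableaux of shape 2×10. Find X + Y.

224808

By the hook-length formula (or a Dyck-path bijection), SYT of shape 2×12 number C_12. So X = C_12 = 208012.
Standard Young tableaux of shape 2×n are counted by C_n; here n = 10. So Y = C_10 = 16796.
X + Y = 208012 + 16796 = 224808.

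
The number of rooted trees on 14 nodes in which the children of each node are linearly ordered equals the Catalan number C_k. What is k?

13

A rooted plane tree on 14 nodes has 13 edges, and such trees are counted by C_13.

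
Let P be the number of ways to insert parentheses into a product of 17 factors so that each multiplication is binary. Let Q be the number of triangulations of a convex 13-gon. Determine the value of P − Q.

35298884

Ways to associate a product of 17 factors correspond to binary trees on 17 leaves, so the count is C_16. So P = C_16 = 35357670.
Triangulations of a convex m-gon are counted by C_{m−2}; with m = 13 this is C_11. So Q = C_11 = 58786.
P − Q = 35357670 − 58786 = 35298884.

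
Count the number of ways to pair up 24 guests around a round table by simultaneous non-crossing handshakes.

With 24 = 2·12 people, non-crossing handshake pairings are non-crossing perfect matchings on a circle, counted by C_12.
C_12 = C(24,12)/13 = 2704156/13 = 208012.

208012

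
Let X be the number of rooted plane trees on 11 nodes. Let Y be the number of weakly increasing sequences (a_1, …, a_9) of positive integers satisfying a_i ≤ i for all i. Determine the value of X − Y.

Rooted ordered (plane) trees on m nodes have m−1 edges and are counted by C_{m−1}; m = 11 gives C_10. So X = C_10 = 16796.
Weakly increasing sequences with a_i ≤ i biject with Dyck paths of semilength 9, so there are C_9. So Y = C_9 = 4862.
X − Y = 16796 − 4862 = 11934.

11934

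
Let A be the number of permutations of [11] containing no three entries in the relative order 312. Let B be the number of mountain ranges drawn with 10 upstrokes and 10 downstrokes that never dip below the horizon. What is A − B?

41990

Permutations of [n] avoiding any single length-3 pattern are counted by C_n; here n = 11. So A = C_11 = 58786.
A Dyck path with 10 up-steps and 10 down-steps has semilength 10, so there are C_10 of them. So B = C_10 = 16796.
A − B = 58786 − 16796 = 41990.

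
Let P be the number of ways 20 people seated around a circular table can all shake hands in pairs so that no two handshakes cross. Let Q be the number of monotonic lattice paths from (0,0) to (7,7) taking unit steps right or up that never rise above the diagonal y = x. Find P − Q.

16367

With 20 = 2·10 people, non-crossing handshake pairings are non-crossing perfect matchings on a circle, counted by C_10. So P = C_10 = 16796.
Monotone paths in an n×n grid that stay weakly below the diagonal are counted by C_n; here n = 7. So Q = C_7 = 429.
P − Q = 16796 − 429 = 16367.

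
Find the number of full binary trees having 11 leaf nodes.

16796

Full binary trees with 11 leaves have 11−1 = 10 internal nodes, so there are C_10 of them.
C_10 = C(20,10)/11 = 184756/11 = 16796.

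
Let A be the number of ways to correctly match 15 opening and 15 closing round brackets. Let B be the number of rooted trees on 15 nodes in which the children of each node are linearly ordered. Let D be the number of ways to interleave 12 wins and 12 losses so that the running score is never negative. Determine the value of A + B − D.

With 15 pairs the number of balanced bracket strings is the Catalan number C_15. So A = C_15 = 9694845.
A rooted plane tree on 15 nodes has 14 edges, and such trees are counted by C_14. So B = C_14 = 2674440.
Reading a vote for the leader as '(' and for the other as ')' turns such a sequence into a balanced string of 12 pairs, so the count is C_12. So D = C_12 = 208012.
A + B − D = 9694845 + 2674440 − 208012 = 12161273.

12161273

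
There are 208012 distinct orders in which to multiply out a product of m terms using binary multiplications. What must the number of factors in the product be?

Parenthesizations of m factors are counted by C_{m−1}. The Catalan number equal to 208012 is C_12.
So the index is 12, and the number of factors is 12 + 1 = 13.

13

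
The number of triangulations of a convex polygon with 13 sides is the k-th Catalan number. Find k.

The number of triangulations of a 13-gon is the Catalan number C_11 (index = sides − 2).

11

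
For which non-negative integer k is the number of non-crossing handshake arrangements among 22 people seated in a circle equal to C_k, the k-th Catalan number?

11

With 22 = 2·11 people, non-crossing handshake pairings are non-crossing perfect matchings on a circle, counted by C_11.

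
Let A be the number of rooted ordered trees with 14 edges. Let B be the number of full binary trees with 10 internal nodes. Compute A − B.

2657644

A rooted plane tree with 14 edges has 15 nodes, and the count is C_14. So A = C_14 = 2674440.
The number of full binary trees on 10 internal nodes is the Catalan number C_10. So B = C_10 = 16796.
A − B = 2674440 − 16796 = 2657644.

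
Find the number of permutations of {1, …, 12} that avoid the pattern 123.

For any fixed pattern of length 3, the pattern-avoiding permutations of [12] number C_12.
C_12 = 208012.

208012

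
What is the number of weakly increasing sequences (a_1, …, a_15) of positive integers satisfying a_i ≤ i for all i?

Weakly increasing sequences with a_i ≤ i biject with Dyck paths of semilength 15, so there are C_15.
C_15 = C_14 · 2(2·14+1)/(14+2) = 2674440 · 58/16 = 9694845.

9694845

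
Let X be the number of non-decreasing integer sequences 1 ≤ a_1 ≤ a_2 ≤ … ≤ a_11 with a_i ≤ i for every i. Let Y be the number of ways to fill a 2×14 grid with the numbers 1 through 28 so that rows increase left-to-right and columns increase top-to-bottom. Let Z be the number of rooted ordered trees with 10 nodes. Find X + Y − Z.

Such sub-staircase sequences of length n are counted by C_n; here n = 11. So X = C_11 = 58786.
By the hook-length formula (or a Dyck-path bijection), SYT of shape 2×14 number C_14. So Y = C_14 = 2674440.
A rooted plane tree on 10 nodes has 9 edges, and such trees are counted by C_9. So Z = C_9 = 4862.
X + Y − Z = 58786 + 2674440 − 4862 = 2728364.

2728364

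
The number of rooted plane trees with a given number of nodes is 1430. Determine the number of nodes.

9

Rooted ordered trees on m nodes are counted by C_{m−1}. The Catalan number equal to 1430 is C_8.
So the index is 8, and the number of nodes is 8 + 1 = 9.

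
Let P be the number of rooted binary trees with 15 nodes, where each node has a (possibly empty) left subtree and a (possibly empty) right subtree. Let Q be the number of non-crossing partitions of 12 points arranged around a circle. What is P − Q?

9486833

There are C_n binary search tree shapes on n keys; with n = 15 that is C_15. So P = C_15 = 9694845.
The non-crossing partitions of [12] form a lattice of size C_12. So Q = C_12 = 208012.
P − Q = 9694845 − 208012 = 9486833.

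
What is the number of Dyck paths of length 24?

A Dyck path with 12 up-steps and 12 down-steps has semilength 12, so there are C_12 of them.
C_12 = C_11 · 2(2·11+1)/(11+2) = 58786 · 46/13 = 208012.

208012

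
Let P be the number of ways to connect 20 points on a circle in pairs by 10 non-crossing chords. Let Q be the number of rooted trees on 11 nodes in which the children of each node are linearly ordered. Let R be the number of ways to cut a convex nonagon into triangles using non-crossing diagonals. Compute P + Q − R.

Non-crossing perfect matchings of 2n points on a circle are counted by C_n; with 20 points, n = 10. So P = C_10 = 16796.
A rooted plane tree on 11 nodes has 10 edges, and such trees are counted by C_10. So Q = C_10 = 16796.
The number of triangulations of a 9-gon is the Catalan number C_7 (index = sides − 2). So R = C_7 = 429.
P + Q − R = 16796 + 16796 − 429 = 33163.

33163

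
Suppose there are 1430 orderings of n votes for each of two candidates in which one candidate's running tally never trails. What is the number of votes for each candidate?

Such ballot sequences with n votes each are counted by C_n, and C_8 = 1430.

8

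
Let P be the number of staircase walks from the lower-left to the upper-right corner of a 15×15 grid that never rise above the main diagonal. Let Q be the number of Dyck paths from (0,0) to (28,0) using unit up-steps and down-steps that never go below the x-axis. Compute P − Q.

Monotone paths in an n×n grid that stay weakly below the diagonal are counted by C_n; here n = 15. So P = C_15 = 9694845.
Paths of 14 up- and 14 down-steps that never dip below the axis are Dyck paths; their count is C_14. So Q = C_14 = 2674440.
P − Q = 9694845 − 2674440 = 7020405.

7020405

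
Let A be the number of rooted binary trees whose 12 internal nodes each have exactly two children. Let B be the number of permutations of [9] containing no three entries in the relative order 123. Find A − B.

The number of full binary trees on 12 internal nodes is the Catalan number C_12. So A = C_12 = 208012.
For any fixed pattern of length 3, the pattern-avoiding permutations of [9] number C_9. So B = C_9 = 4862.
A − B = 208012 − 4862 = 203150.

203150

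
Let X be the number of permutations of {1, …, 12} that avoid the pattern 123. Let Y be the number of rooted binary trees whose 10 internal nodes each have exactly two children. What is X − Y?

191216

For any fixed pattern of length 3, the pattern-avoiding permutations of [12] number C_12. So X = C_12 = 208012.
The number of full binary trees on 10 internal nodes is the Catalan number C_10. So Y = C_10 = 16796.
X − Y = 208012 − 16796 = 191216.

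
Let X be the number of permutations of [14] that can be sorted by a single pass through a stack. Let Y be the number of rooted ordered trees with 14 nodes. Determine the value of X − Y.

1931540

By Knuth's characterisation, the stack-sortable permutations of length 14 are the 231-avoiders, numbering C_14. So X = C_14 = 2674440.
Rooted ordered (plane) trees on m nodes have m−1 edges and are counted by C_{m−1}; m = 14 gives C_13. So Y = C_13 = 742900.
X − Y = 2674440 − 742900 = 1931540.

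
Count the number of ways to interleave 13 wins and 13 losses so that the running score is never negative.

742900

Reading a vote for the leader as '(' and for the other as ')' turns such a sequence into a balanced string of 13 pairs, so the count is C_13.
C_13 = 742900.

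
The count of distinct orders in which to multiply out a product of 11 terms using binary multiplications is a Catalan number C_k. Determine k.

10

Ways to associate a product of 11 factors correspond to binary trees on 11 leaves, so the count is C_10.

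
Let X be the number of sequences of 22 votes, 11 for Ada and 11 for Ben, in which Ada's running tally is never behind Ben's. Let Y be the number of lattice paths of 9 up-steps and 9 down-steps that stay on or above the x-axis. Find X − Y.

53924

Reading a vote for the leader as '(' and for the other as ')' turns such a sequence into a balanced string of 11 pairs, so the count is C_11. So X = C_11 = 58786.
Paths of 9 up- and 9 down-steps that never dip below the axis are Dyck paths; their count is C_9. So Y = C_9 = 4862.
X − Y = 58786 − 4862 = 53924.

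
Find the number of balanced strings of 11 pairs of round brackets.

With 11 pairs the number of balanced bracket strings is the Catalan number C_11.
C_11 = 58786.

58786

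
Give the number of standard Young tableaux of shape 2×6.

Standard Young tableaux of shape 2×n are counted by C_n; here n = 6.
C_6 = C(12,6)/7 = 924/7 = 132.

132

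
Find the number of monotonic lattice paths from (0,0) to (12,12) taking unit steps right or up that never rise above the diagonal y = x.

208012

Sub-diagonal monotone paths from (0,0) to (12,12) biject with Dyck paths of semilength 12, giving C_12.
C_12 = C(24,12)/13 = 2704156/13 = 208012.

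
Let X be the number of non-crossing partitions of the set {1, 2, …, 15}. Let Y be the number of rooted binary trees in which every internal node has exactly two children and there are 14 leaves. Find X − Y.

Non-crossing partitions of an n-element set are counted by C_n; here n = 15. So X = C_15 = 9694845.
A full binary tree with L leaves has L−1 internal nodes and is counted by C_{L−1}; L = 14 gives C_13. So Y = C_13 = 742900.
X − Y = 9694845 − 742900 = 8951945.

8951945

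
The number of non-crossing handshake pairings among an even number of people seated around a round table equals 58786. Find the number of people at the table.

22

Non-crossing handshake pairings of 2n people are counted by C_n. Since C_11 = 58786, the index is 11.
So n = 11, and there are 2n = 22 people.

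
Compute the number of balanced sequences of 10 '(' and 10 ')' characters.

16796

A balanced arrangement of 10 bracket pairs is a Dyck word of semilength 10, so the count is C_10.
C_10 = C_9 · 2(2·9+1)/(9+2) = 4862 · 38/11 = 16796.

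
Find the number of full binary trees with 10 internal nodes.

The number of full binary trees on 10 internal nodes is the Catalan number C_10.
C_10 = C(20,10)/11 = 184756/11 = 16796.

16796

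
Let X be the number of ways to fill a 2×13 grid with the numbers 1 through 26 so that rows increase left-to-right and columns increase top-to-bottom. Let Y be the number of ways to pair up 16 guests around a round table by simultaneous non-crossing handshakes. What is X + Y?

Standard Young tableaux of shape 2×n are counted by C_n; here n = 13. So X = C_13 = 742900.
With 16 = 2·8 people, non-crossing handshake pairings are non-crossing perfect matchings on a circle, counted by C_8. So Y = C_8 = 1430.
X + Y = 742900 + 1430 = 744330.

744330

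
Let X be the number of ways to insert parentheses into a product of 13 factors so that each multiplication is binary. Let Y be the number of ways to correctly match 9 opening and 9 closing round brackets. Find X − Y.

203150

Parenthesizations of m factors correspond to full binary trees with m leaves, counted by C_{m−1}; m = 13 gives C_12. So X = C_12 = 208012.
With 9 pairs the number of balanced bracket strings is the Catalan number C_9. So Y = C_9 = 4862.
X − Y = 208012 − 4862 = 203150.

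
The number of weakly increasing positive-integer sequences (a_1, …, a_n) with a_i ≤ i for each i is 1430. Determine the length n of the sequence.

Such sub-staircase sequences of length n are counted by C_n, and C_8 = 1430.

8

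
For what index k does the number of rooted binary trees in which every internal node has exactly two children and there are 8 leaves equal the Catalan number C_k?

A full binary tree with L leaves has L−1 internal nodes and is counted by C_{L−1}; L = 8 gives C_7.

7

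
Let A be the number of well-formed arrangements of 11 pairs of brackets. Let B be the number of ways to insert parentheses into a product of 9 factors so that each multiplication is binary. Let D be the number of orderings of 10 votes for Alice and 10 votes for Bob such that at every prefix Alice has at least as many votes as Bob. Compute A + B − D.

43420

A balanced arrangement of 11 bracket pairs is a Dyck word of semilength 11, so the count is C_11. So A = C_11 = 58786.
Parenthesizations of m factors correspond to full binary trees with m leaves, counted by C_{m−1}; m = 9 gives C_8. So B = C_8 = 1430.
Ballot sequences with n votes each where one side never trails are Dyck words, counted by C_n; here n = 10. So D = C_10 = 16796.
A + B − D = 58786 + 1430 − 16796 = 43420.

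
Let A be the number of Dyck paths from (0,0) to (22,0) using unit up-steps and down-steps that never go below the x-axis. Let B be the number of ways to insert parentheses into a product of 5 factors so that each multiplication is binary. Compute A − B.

58772

A Dyck path with 11 up-steps and 11 down-steps has semilength 11, so there are C_11 of them. So A = C_11 = 58786.
Bracketing 5 factors into binary products is counted by C_{5−1} = C_4. So B = C_4 = 14.
A − B = 58786 − 14 = 58772.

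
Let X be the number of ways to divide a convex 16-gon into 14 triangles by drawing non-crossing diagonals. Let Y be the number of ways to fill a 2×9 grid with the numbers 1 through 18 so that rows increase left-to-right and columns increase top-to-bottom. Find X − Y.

2669578

A convex 16-gon is triangulated into 14 triangles, and the number of such triangulations is the Catalan number C_{16−2} = C_14. So X = C_14 = 2674440.
Standard Young tableaux of shape 2×n are counted by C_n; here n = 9. So Y = C_9 = 4862.
X − Y = 2674440 − 4862 = 2669578.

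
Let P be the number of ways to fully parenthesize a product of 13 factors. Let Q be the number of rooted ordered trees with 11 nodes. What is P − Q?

Ways to associate a product of 13 factors correspond to binary trees on 13 leaves, so the count is C_12. So P = C_12 = 208012.
Rooted ordered (plane) trees on m nodes have m−1 edges and are counted by C_{m−1}; m = 11 gives C_10. So Q = C_10 = 16796.
P − Q = 208012 − 16796 = 191216.

191216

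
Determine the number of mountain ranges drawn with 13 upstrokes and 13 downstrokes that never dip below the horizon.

Paths of 13 up- and 13 down-steps that never dip below the axis are Dyck paths; their count is C_13.
C_13 = 742900.

742900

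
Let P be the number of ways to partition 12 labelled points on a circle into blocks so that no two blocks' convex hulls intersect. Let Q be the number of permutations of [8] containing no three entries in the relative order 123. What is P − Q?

Non-crossing partitions of an n-element set are counted by C_n; here n = 12. So P = C_12 = 208012.
For any fixed pattern of length 3, the pattern-avoiding permutations of [8] number C_8. So Q = C_8 = 1430.
P − Q = 208012 − 1430 = 206582.

206582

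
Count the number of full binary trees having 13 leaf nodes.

Full binary trees with 13 leaves have 13−1 = 12 internal nodes, so there are C_12 of them.
C_12 = C(24,12)/13 = 2704156/13 = 208012.

208012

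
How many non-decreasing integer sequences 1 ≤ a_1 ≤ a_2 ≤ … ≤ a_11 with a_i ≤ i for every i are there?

Weakly increasing sequences with a_i ≤ i biject with Dyck paths of semilength 11, so there are C_11.
C_11 = C(22,11)/12 = 705432/12 = 58786.

58786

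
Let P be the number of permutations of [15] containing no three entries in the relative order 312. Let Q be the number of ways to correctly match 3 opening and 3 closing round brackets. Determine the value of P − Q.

For any fixed pattern of length 3, the pattern-avoiding permutations of [15] number C_15. So P = C_15 = 9694845.
A balanced arrangement of 3 bracket pairs is a Dyck word of semilength 3, so the count is C_3. So Q = C_3 = 5.
P − Q = 9694845 − 5 = 9694840.

9694840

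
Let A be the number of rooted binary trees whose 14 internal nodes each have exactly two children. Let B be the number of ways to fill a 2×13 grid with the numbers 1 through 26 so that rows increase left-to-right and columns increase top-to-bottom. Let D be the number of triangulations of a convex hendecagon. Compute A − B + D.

1936402

Full binary trees with n internal nodes are counted by C_n; here n = 14. So A = C_14 = 2674440.
By the hook-length formula (or a Dyck-path bijection), SYT of shape 2×13 number C_13. So B = C_13 = 742900.
Triangulations of a convex m-gon are counted by C_{m−2}; with m = 11 this is C_9. So D = C_9 = 4862.
A − B + D = 2674440 − 742900 + 4862 = 1936402.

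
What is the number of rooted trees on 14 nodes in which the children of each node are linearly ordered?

Rooted ordered (plane) trees on m nodes have m−1 edges and are counted by C_{m−1}; m = 14 gives C_13.
C_13 = 742900.

742900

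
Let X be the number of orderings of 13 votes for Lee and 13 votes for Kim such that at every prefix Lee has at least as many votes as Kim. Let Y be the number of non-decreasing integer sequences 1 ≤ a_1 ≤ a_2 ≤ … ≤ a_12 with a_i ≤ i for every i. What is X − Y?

534888

Ballot sequences with n votes each where one side never trails are Dyck words, counted by C_n; here n = 13. So X = C_13 = 742900.
Such sub-staircase sequences of length n are counted by C_n; here n = 12. So Y = C_12 = 208012.
X − Y = 742900 − 208012 = 534888.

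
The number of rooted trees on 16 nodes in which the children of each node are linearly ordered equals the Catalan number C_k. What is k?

Rooted ordered (plane) trees on m nodes have m−1 edges and are counted by C_{m−1}; m = 16 gives C_15.

15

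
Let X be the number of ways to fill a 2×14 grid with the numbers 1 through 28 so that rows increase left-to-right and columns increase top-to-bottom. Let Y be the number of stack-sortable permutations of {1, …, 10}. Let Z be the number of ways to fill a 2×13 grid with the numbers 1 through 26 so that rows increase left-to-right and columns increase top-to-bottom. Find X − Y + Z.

By the hook-length formula (or a Dyck-path bijection), SYT of shape 2×14 number C_14. So X = C_14 = 2674440.
By Knuth's characterisation, the stack-sortable permutations of length 10 are the 231-avoiders, numbering C_10. So Y = C_10 = 16796.
By the hook-length formula (or a Dyck-path bijection), SYT of shape 2×13 number C_13. So Z = C_13 = 742900.
X − Y + Z = 2674440 − 16796 + 742900 = 3400544.

3400544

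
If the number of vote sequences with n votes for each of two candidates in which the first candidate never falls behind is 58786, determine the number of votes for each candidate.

11

Such ballot sequences with n votes each are counted by C_n. Since C_11 = 58786, the index is 11.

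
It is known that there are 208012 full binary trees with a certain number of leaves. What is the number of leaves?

Full binary trees with L leaves are counted by C_{L−1}, and C_12 = 208012.
So the index is 12, and the number of leaves is 12 + 1 = 13.

13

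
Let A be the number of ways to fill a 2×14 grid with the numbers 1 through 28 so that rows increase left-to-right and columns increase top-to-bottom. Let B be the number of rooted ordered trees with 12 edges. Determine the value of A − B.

2466428

Standard Young tableaux of shape 2×n are counted by C_n; here n = 14. So A = C_14 = 2674440.
A rooted plane tree with 12 edges has 13 nodes, and the count is C_12. So B = C_12 = 208012.
A − B = 2674440 − 208012 = 2466428.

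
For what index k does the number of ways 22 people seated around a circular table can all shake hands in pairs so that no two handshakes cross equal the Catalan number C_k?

11

Non-crossing handshake pairings of 2n people are counted by C_n; 22 people gives n = 11.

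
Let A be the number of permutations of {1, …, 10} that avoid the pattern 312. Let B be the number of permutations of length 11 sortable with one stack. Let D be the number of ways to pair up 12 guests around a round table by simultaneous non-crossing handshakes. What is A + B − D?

For any fixed pattern of length 3, the pattern-avoiding permutations of [10] number C_10. So A = C_10 = 16796.
By Knuth's characterisation, the stack-sortable permutations of length 11 are the 231-avoiders, numbering C_11. So B = C_11 = 58786.
Non-crossing handshake pairings of 2n people are counted by C_n; 12 people gives n = 6. So D = C_6 = 132.
A + B − D = 16796 + 58786 − 132 = 75450.

75450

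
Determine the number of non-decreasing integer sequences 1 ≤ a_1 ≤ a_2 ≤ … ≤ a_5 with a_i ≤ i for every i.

42

Weakly increasing sequences with a_i ≤ i biject with Dyck paths of semilength 5, so there are C_5.
C_5 = 42.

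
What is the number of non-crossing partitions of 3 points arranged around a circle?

The non-crossing partitions of [3] form a lattice of size C_3.
C_3 = 5.

5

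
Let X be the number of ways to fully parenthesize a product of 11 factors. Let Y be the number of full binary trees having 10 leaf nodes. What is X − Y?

Parenthesizations of m factors correspond to full binary trees with m leaves, counted by C_{m−1}; m = 11 gives C_10. So X = C_10 = 16796.
Full binary trees with 10 leaves have 10−1 = 9 internal nodes, so there are C_9 of them. So Y = C_9 = 4862.
X − Y = 16796 − 4862 = 11934.

11934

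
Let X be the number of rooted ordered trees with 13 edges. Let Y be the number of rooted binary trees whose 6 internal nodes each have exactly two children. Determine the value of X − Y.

742768

A rooted plane tree with 13 edges has 14 nodes, and the count is C_13. So X = C_13 = 742900.
Full binary trees with n internal nodes are counted by C_n; here n = 6. So Y = C_6 = 132.
X − Y = 742900 − 132 = 742768.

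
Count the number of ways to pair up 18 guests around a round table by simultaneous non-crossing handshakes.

4862

With 18 = 2·9 people, non-crossing handshake pairings are non-crossing perfect matchings on a circle, counted by C_9.
C_9 = 4862.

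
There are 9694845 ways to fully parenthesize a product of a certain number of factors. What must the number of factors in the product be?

16

Parenthesizations of m factors are counted by C_{m−1}, and C_15 = 9694845.
So the index is 15, and the number of factors is 15 + 1 = 16.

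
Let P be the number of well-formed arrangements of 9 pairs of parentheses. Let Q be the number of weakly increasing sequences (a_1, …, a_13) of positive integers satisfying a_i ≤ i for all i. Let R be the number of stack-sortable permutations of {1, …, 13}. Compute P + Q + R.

A balanced arrangement of 9 bracket pairs is a Dyck word of semilength 9, so the count is C_9. So P = C_9 = 4862.
Such sub-staircase sequences of length n are counted by C_n; here n = 13. So Q = C_13 = 742900.
Stack-sortable permutations are exactly the 231-avoiding ones, counted by C_n; here n = 13. So R = C_13 = 742900.
P + Q + R = 4862 + 742900 + 742900 = 1490662.

1490662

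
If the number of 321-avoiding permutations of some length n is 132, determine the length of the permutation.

Permutations of [n] avoiding a fixed length-3 pattern are counted by C_n. The Catalan number equal to 132 is C_6.

6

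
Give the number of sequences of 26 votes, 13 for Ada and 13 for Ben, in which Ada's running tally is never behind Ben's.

Reading a vote for the leader as '(' and for the other as ')' turns such a sequence into a balanced string of 13 pairs, so the count is C_13.
C_13 = C(26,13)/14 = 10400600/14 = 742900.

742900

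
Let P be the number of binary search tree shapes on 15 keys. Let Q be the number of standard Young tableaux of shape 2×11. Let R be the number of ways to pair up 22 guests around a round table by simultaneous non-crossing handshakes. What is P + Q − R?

Binary trees (left/right distinguished) on n nodes are counted by C_n; here n = 15. So P = C_15 = 9694845.
By the hook-length formula (or a Dyck-path bijection), SYT of shape 2×11 number C_11. So Q = C_11 = 58786.
Non-crossing handshake pairings of 2n people are counted by C_n; 22 people gives n = 11. So R = C_11 = 58786.
P + Q − R = 9694845 + 58786 − 58786 = 9694845.

9694845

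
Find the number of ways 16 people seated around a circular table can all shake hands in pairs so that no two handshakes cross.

With 16 = 2·8 people, non-crossing handshake pairings are non-crossing perfect matchings on a circle, counted by C_8.
C_8 = C(16,8)/9 = 12870/9 = 1430.

1430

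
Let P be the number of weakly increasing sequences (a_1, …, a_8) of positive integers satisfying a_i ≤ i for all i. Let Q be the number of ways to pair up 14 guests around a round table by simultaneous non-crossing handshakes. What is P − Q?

1001

Weakly increasing sequences with a_i ≤ i biject with Dyck paths of semilength 8, so there are C_8. So P = C_8 = 1430.
Non-crossing handshake pairings of 2n people are counted by C_n; 14 people gives n = 7. So Q = C_7 = 429.
P − Q = 1430 − 429 = 1001.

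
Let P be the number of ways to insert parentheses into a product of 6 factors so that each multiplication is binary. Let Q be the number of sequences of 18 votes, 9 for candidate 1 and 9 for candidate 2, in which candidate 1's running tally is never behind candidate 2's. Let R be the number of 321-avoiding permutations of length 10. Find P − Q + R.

Parenthesizations of m factors correspond to full binary trees with m leaves, counted by C_{m−1}; m = 6 gives C_5. So P = C_5 = 42.
Ballot sequences with n votes each where one side never trails are Dyck words, counted by C_n; here n = 9. So Q = C_9 = 4862.
For any fixed pattern of length 3, the pattern-avoiding permutations of [10] number C_10. So R = C_10 = 16796.
P − Q + R = 42 − 4862 + 16796 = 11976.

11976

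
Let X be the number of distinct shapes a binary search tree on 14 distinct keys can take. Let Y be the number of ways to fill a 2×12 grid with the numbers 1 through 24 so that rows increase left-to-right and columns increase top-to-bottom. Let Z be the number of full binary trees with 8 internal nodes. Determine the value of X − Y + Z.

Binary trees (left/right distinguished) on n nodes are counted by C_n; here n = 14. So X = C_14 = 2674440.
Standard Young tableaux of shape 2×n are counted by C_n; here n = 12. So Y = C_12 = 208012.
Full binary trees with n internal nodes are counted by C_n; here n = 8. So Z = C_8 = 1430.
X − Y + Z = 2674440 − 208012 + 1430 = 2467858.

2467858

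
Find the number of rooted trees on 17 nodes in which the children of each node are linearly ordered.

35357670

Rooted ordered (plane) trees on m nodes have m−1 edges and are counted by C_{m−1}; m = 17 gives C_16.
C_16 = 35357670.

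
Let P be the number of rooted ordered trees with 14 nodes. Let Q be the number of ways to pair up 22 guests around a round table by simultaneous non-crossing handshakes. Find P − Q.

A rooted plane tree on 14 nodes has 13 edges, and such trees are counted by C_13. So P = C_13 = 742900.
With 22 = 2·11 people, non-crossing handshake pairings are non-crossing perfect matchings on a circle, counted by C_11. So Q = C_11 = 58786.
P − Q = 742900 − 58786 = 684114.

684114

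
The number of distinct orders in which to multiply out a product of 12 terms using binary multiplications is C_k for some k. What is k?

Bracketing 12 factors into binary products is counted by C_{12−1} = C_11.

11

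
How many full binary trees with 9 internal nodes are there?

The number of full binary trees on 9 internal nodes is the Catalan number C_9.
C_9 = C(18,9)/10 = 48620/10 = 4862.

4862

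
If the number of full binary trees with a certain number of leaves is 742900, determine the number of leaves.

14

Full binary trees with L leaves are counted by C_{L−1}; 742900 = C_13.
So the index is 13, and the number of leaves is 13 + 1 = 14.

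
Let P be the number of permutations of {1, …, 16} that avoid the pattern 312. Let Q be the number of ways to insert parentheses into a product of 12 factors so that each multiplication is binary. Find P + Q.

Permutations of [n] avoiding any single length-3 pattern are counted by C_n; here n = 16. So P = C_16 = 35357670.
Parenthesizations of m factors correspond to full binary trees with m leaves, counted by C_{m−1}; m = 12 gives C_11. So Q = C_11 = 58786.
P + Q = 35357670 + 58786 = 35416456.

35416456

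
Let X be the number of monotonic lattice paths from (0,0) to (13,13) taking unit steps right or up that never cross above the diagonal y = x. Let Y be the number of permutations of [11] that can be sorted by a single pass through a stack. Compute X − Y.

684114

Sub-diagonal monotone paths from (0,0) to (13,13) biject with Dyck paths of semilength 13, giving C_13. So X = C_13 = 742900.
Stack-sortable permutations are exactly the 231-avoiding ones, counted by C_n; here n = 11. So Y = C_11 = 58786.
X − Y = 742900 − 58786 = 684114.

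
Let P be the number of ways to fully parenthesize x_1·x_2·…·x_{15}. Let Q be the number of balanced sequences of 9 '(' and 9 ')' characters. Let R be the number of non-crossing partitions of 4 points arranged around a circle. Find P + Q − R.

Bracketing 15 factors into binary products is counted by C_{15−1} = C_14. So P = C_14 = 2674440.
With 9 pairs the number of balanced bracket strings is the Catalan number C_9. So Q = C_9 = 4862.
The non-crossing partitions of [4] form a lattice of size C_4. So R = C_4 = 14.
P + Q − R = 2674440 + 4862 − 14 = 2679288.

2679288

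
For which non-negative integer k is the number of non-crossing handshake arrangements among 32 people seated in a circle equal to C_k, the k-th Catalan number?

Non-crossing handshake pairings of 2n people are counted by C_n; 32 people gives n = 16.

16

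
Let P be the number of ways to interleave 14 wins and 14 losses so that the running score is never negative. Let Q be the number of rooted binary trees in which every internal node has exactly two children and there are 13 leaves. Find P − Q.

2466428

Reading a vote for the leader as '(' and for the other as ')' turns such a sequence into a balanced string of 14 pairs, so the count is C_14. So P = C_14 = 2674440.
Full binary trees with 13 leaves have 13−1 = 12 internal nodes, so there are C_12 of them. So Q = C_12 = 208012.
P − Q = 2674440 − 208012 = 2466428.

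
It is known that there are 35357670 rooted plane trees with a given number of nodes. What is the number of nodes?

17

Rooted ordered trees on m nodes are counted by C_{m−1}, and C_16 = 35357670.
So the index is 16, and the number of nodes is 16 + 1 = 17.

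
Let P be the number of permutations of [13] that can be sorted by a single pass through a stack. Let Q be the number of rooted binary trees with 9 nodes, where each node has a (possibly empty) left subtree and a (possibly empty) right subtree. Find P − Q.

Stack-sortable permutations are exactly the 231-avoiding ones, counted by C_n; here n = 13. So P = C_13 = 742900.
Rooted binary trees with 9 nodes (each child slot possibly empty) number C_9. So Q = C_9 = 4862.
P − Q = 742900 − 4862 = 738038.

738038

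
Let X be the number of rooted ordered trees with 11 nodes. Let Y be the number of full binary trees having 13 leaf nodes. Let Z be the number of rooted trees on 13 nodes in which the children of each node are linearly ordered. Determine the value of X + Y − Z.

A rooted plane tree on 11 nodes has 10 edges, and such trees are counted by C_10. So X = C_10 = 16796.
A full binary tree with L leaves has L−1 internal nodes and is counted by C_{L−1}; L = 13 gives C_12. So Y = C_12 = 208012.
A rooted plane tree on 13 nodes has 12 edges, and such trees are counted by C_12. So Z = C_12 = 208012.
X + Y − Z = 16796 + 208012 − 208012 = 16796.

16796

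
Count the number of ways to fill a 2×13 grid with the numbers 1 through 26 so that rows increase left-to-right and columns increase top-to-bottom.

742900

Standard Young tableaux of shape 2×n are counted by C_n; here n = 13.
C_13 = C(26,13)/14 = 10400600/14 = 742900.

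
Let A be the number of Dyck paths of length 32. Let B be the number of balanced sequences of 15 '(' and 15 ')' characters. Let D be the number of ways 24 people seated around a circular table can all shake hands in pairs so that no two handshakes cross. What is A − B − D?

25454813

Paths of 16 up- and 16 down-steps that never dip below the axis are Dyck paths; their count is C_16. So A = C_16 = 35357670.
Balanced strings of n pairs of brackets are counted by C_n; here n = 15. So B = C_15 = 9694845.
With 24 = 2·12 people, non-crossing handshake pairings are non-crossing perfect matchings on a circle, counted by C_12. So D = C_12 = 208012.
A − B − D = 35357670 − 9694845 − 208012 = 25454813.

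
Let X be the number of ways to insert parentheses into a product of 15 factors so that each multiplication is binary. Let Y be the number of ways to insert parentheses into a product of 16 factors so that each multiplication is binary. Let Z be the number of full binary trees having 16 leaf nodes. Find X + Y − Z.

Bracketing 15 factors into binary products is counted by C_{15−1} = C_14. So X = C_14 = 2674440.
Bracketing 16 factors into binary products is counted by C_{16−1} = C_15. So Y = C_15 = 9694845.
A full binary tree with L leaves has L−1 internal nodes and is counted by C_{L−1}; L = 16 gives C_15. So Z = C_15 = 9694845.
X + Y − Z = 2674440 + 9694845 − 9694845 = 2674440.

2674440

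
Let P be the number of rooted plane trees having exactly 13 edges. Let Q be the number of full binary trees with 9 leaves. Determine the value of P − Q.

741470

A rooted plane tree with 13 edges has 14 nodes, and the count is C_13. So P = C_13 = 742900.
A full binary tree with L leaves has L−1 internal nodes and is counted by C_{L−1}; L = 9 gives C_8. So Q = C_8 = 1430.
P − Q = 742900 − 1430 = 741470.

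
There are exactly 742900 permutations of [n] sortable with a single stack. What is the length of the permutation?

13

Stack-sortable permutations of [n] are counted by C_n; 742900 = C_13.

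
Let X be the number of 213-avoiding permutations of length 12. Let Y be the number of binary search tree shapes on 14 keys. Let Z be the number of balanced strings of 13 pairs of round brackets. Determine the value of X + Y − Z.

For any fixed pattern of length 3, the pattern-avoiding permutations of [12] number C_12. So X = C_12 = 208012.
Rooted binary trees with 14 nodes (each child slot possibly empty) number C_14. So Y = C_14 = 2674440.
A balanced arrangement of 13 bracket pairs is a Dyck word of semilength 13, so the count is C_13. So Z = C_13 = 742900.
X + Y − Z = 208012 + 2674440 − 742900 = 2139552.

2139552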